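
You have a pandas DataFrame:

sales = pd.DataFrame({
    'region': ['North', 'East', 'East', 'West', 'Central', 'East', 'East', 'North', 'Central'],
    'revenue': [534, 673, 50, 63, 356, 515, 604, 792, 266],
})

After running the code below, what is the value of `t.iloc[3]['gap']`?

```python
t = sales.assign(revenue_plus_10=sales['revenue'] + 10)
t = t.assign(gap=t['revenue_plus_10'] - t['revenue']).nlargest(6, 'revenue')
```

10

add column revenue_plus_10 = sales['revenue'] + 10:
    region  revenue  revenue_plus_10
0    North      534              544
1     East      673              683
2     East       50               60
3     West       63               73
4  Central      356              366
5     East      515              525
6     East      604              614
7    North      792              802
8  Central      266              276
add column gap = t['revenue_plus_10'] - t['revenue']:
    region  revenue  revenue_plus_10  gap
0    North      534              544   10
1     East      673              683   10
2     East       50               60   10
3     West       63               73   10
4  Central      356              366   10
5     East      515              525   10
6     East      604              614   10
7    North      792              802   10
8  Central      266              276   10
take 6 rows with largest revenue:
    region  revenue  revenue_plus_10  gap
7    North      792              802   10
1     East      673              683   10
6     East      604              614   10
0    North      534              544   10
5     East      515              525   10
4  Central      356              366   10
Reading off the value at position 3, column 'gap', we get 10.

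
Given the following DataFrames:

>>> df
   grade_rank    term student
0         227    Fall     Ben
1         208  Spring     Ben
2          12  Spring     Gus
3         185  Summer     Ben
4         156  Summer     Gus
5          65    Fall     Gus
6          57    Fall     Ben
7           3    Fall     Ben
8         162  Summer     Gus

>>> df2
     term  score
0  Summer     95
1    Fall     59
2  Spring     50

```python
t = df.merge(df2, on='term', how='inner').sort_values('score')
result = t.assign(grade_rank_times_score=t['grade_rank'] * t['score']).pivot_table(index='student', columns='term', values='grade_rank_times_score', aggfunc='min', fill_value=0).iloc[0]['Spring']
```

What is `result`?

merge on 'term' (how='inner') → 9 rows:
   grade_rank    term student  score
0         227    Fall     Ben     59
1         208  Spring     Ben     50
2          12  Spring     Gus     50
3         185  Summer     Ben     95
4         156  Summer     Gus     95
5          65    Fall     Gus     59
6          57    Fall     Ben     59
7           3    Fall     Ben     59
8         162  Summer     Gus     95
sort by score:
   grade_rank    term student  score
1         208  Spring     Ben     50
2          12  Spring     Gus     50
0         227    Fall     Ben     59
5          65    Fall     Gus     59
6          57    Fall     Ben     59
7           3    Fall     Ben     59
3         185  Summer     Ben     95
4         156  Summer     Gus     95
8         162  Summer     Gus     95
add column grade_rank_times_score = t['grade_rank'] * t['score']:
   grade_rank    term student  score  grade_rank_times_score
1         208  Spring     Ben     50                   10400
2          12  Spring     Gus     50                     600
0         227    Fall     Ben     59                   13393
5          65    Fall     Gus     59                    3835
6          57    Fall     Ben     59                    3363
7           3    Fall     Ben     59                     177
3         185  Summer     Ben     95                   17575
4         156  Summer     Gus     95                   14820
8         162  Summer     Gus     95                   15390
pivot: rows=student, cols=term, min(grade_rank_times_score):
term     Fall  Spring  Summer
student                      
Ben       177   10400   17575
Gus      3835     600   14820
Reading off the value at position 0, column 'Spring', we get 10400.

10400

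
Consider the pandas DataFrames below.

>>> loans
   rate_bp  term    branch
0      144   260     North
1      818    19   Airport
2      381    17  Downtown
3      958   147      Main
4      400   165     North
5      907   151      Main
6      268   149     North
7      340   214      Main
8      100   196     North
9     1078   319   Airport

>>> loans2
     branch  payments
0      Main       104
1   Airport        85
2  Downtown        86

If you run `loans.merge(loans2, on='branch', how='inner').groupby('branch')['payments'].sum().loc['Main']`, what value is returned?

merge on 'branch' (how='inner') → 6 rows:
   rate_bp  term    branch  payments
0      818    19   Airport        85
1      381    17  Downtown        86
2      958   147      Main       104
3      907   151      Main       104
4      340   214      Main       104
5     1078   319   Airport        85
group by branch, sum of payments:
branch
Airport     170
Downtown     86
Main        312
Name: payments, dtype: int64
Taking the value at index 'Main' gives 312.

312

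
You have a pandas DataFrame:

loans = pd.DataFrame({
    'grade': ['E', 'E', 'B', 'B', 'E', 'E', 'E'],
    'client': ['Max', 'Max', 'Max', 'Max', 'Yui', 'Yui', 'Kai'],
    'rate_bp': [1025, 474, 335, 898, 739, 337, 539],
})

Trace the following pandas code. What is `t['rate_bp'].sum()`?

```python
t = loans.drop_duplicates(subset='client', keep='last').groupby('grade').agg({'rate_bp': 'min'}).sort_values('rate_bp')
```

drop duplicate client (keep=last):
  grade client  rate_bp
3     B    Max      898
5     E    Yui      337
6     E    Kai      539
group by grade, min of rate_bp:
       rate_bp
grade         
B          898
E          337
sort by rate_bp:
       rate_bp
grade         
E          337
B          898
Reading off the sum of column 'rate_bp', we get 1235.

1235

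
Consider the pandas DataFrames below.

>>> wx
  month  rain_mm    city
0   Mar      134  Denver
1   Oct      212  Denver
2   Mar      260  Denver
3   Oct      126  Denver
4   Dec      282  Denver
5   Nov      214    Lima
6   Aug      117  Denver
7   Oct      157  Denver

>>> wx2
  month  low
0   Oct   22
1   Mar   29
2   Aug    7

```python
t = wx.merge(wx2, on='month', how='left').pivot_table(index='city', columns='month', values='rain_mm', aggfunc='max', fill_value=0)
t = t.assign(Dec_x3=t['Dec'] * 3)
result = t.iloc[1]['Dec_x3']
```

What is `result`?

merge on 'month' (how='left') → 8 rows:
  month  rain_mm    city   low
0   Mar      134  Denver  29.0
1   Oct      212  Denver  22.0
2   Mar      260  Denver  29.0
3   Oct      126  Denver  22.0
4   Dec      282  Denver   NaN
5   Nov      214    Lima   NaN
6   Aug      117  Denver   7.0
7   Oct      157  Denver  22.0
pivot: rows=city, cols=month, max(rain_mm):
month   Aug  Dec  Mar  Nov  Oct
city                           
Denver  117  282  260    0  212
Lima      0    0    0  214    0
add column Dec_x3 = t['Dec'] * 3:
month   Aug  Dec  Mar  Nov  Oct  Dec_x3
city                                   
Denver  117  282  260    0  212     846
Lima      0    0    0  214    0       0
So iloc[1]['Dec_x3'] = 0.

0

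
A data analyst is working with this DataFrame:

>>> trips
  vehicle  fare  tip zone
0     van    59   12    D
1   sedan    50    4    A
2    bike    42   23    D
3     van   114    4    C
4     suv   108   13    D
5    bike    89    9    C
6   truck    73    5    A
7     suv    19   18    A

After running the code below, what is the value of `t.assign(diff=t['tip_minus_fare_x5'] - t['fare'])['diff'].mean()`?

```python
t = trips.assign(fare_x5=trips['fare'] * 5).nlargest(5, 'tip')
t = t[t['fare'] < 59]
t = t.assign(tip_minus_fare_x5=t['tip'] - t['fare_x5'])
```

-162.5

add column fare_x5 = trips['fare'] * 5:
  vehicle  fare  tip zone  fare_x5
0     van    59   12    D      295
1   sedan    50    4    A      250
2    bike    42   23    D      210
3     van   114    4    C      570
4     suv   108   13    D      540
5    bike    89    9    C      445
6   truck    73    5    A      365
7     suv    19   18    A       95
take 5 rows with largest tip:
  vehicle  fare  tip zone  fare_x5
2    bike    42   23    D      210
7     suv    19   18    A       95
4     suv   108   13    D      540
0     van    59   12    D      295
5    bike    89    9    C      445
filter rows where fare < 59:
  vehicle  fare  tip zone  fare_x5
2    bike    42   23    D      210
7     suv    19   18    A       95
add column tip_minus_fare_x5 = t['tip'] - t['fare_x5']:
  vehicle  fare  tip zone  fare_x5  tip_minus_fare_x5
2    bike    42   23    D      210               -187
7     suv    19   18    A       95                -77
add column diff = t['tip_minus_fare_x5'] - t['fare']:
  vehicle  fare  tip zone  fare_x5  tip_minus_fare_x5  diff
2    bike    42   23    D      210               -187  -229
7     suv    19   18    A       95                -77   -96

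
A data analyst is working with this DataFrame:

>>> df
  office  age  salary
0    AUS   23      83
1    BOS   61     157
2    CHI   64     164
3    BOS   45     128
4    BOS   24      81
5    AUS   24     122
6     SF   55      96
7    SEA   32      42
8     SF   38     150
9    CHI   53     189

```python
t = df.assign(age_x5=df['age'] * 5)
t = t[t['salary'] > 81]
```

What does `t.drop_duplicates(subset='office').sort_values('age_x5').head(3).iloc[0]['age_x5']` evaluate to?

add column age_x5 = df['age'] * 5:
  office  age  salary  age_x5
0    AUS   23      83     115
1    BOS   61     157     305
2    CHI   64     164     320
3    BOS   45     128     225
4    BOS   24      81     120
5    AUS   24     122     120
6     SF   55      96     275
7    SEA   32      42     160
8     SF   38     150     190
9    CHI   53     189     265
filter rows where salary > 81:
  office  age  salary  age_x5
0    AUS   23      83     115
1    BOS   61     157     305
2    CHI   64     164     320
3    BOS   45     128     225
5    AUS   24     122     120
6     SF   55      96     275
8     SF   38     150     190
9    CHI   53     189     265
drop duplicate office (keep=first):
  office  age  salary  age_x5
0    AUS   23      83     115
1    BOS   61     157     305
2    CHI   64     164     320
6     SF   55      96     275
sort by age_x5:
  office  age  salary  age_x5
0    AUS   23      83     115
6     SF   55      96     275
1    BOS   61     157     305
2    CHI   64     164     320
take first 3 rows:
  office  age  salary  age_x5
0    AUS   23      83     115
6     SF   55      96     275
1    BOS   61     157     305
Finally, value at position 0, column 'age_x5' = 115.

115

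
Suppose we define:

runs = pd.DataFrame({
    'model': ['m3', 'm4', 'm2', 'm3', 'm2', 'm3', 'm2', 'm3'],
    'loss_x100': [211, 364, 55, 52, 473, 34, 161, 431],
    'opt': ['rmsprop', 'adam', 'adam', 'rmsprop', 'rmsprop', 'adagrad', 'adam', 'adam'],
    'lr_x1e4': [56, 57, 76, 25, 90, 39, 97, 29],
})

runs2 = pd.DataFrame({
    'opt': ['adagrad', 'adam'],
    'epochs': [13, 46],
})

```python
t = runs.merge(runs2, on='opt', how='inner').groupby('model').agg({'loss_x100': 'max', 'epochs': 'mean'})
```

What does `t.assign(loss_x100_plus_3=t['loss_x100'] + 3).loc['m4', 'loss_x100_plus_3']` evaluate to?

merge on 'opt' (how='inner') → 5 rows:
  model  loss_x100      opt  lr_x1e4  epochs
0    m4        364     adam       57      46
1    m2         55     adam       76      46
2    m3         34  adagrad       39      13
3    m2        161     adam       97      46
4    m3        431     adam       29      46
group by model: max(loss_x100), mean(epochs):
       loss_x100  epochs
model                   
m2           161    46.0
m3           431    29.5
m4           364    46.0
add column loss_x100_plus_3 = t['loss_x100'] + 3:
       loss_x100  epochs  loss_x100_plus_3
model                                     
m2           161    46.0               164
m3           431    29.5               434
m4           364    46.0               367
Reading off the value at row 'm4', column 'loss_x100_plus_3', we get 367.

367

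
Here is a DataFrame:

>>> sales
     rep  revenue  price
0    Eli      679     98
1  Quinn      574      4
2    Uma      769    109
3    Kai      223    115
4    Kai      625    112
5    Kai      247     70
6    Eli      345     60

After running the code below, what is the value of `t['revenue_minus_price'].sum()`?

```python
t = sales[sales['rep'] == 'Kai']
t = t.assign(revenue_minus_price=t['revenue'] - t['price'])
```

filter rows where rep == 'Kai':
   rep  revenue  price
3  Kai      223    115
4  Kai      625    112
5  Kai      247     70
add column revenue_minus_price = t['revenue'] - t['price']:
   rep  revenue  price  revenue_minus_price
3  Kai      223    115                  108
4  Kai      625    112                  513
5  Kai      247     70                  177
So sum() = 798.

798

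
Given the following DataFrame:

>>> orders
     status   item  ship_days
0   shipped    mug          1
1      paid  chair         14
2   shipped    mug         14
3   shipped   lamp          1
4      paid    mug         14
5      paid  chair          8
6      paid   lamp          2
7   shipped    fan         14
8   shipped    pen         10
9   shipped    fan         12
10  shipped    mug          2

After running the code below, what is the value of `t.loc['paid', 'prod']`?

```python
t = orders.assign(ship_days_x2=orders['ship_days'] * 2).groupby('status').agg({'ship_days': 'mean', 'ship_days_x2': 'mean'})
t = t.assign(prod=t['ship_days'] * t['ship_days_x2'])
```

add column ship_days_x2 = orders['ship_days'] * 2:
     status   item  ship_days  ship_days_x2
0   shipped    mug          1             2
1      paid  chair         14            28
2   shipped    mug         14            28
3   shipped   lamp          1             2
4      paid    mug         14            28
5      paid  chair          8            16
6      paid   lamp          2             4
7   shipped    fan         14            28
8   shipped    pen         10            20
9   shipped    fan         12            24
10  shipped    mug          2             4
group by status: mean(ship_days), mean(ship_days_x2):
         ship_days  ship_days_x2
status                          
paid      9.500000     19.000000
shipped   7.714286     15.428571
add column prod = t['ship_days'] * t['ship_days_x2']:
         ship_days  ship_days_x2        prod
status                                      
paid      9.500000     19.000000  180.500000
shipped   7.714286     15.428571  119.020408
Hence 180.5.

180.5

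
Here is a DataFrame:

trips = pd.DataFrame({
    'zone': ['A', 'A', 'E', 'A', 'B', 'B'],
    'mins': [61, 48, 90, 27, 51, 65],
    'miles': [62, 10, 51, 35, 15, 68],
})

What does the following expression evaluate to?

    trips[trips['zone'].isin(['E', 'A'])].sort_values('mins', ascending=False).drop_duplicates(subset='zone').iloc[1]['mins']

61

filter rows where zone in ['E', 'A']:
  zone  mins  miles
0    A    61     62
1    A    48     10
2    E    90     51
3    A    27     35
sort by mins descending:
  zone  mins  miles
2    E    90     51
0    A    61     62
1    A    48     10
3    A    27     35
drop duplicate zone (keep=first):
  zone  mins  miles
2    E    90     51
0    A    61     62
Finally, value at position 1, column 'mins' = 61.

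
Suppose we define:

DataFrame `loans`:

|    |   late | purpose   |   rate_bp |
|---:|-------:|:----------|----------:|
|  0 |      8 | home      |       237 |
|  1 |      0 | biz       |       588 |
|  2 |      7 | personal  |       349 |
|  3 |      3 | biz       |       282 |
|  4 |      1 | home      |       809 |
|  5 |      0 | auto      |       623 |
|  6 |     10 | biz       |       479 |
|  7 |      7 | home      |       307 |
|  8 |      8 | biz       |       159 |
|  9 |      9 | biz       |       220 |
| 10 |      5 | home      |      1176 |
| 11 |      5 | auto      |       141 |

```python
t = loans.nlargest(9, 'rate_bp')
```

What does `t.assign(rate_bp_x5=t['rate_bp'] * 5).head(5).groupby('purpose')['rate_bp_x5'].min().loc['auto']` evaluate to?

3115

take 9 rows with largest rate_bp:
    late   purpose  rate_bp
10     5      home     1176
4      1      home      809
5      0      auto      623
1      0       biz      588
6     10       biz      479
2      7  personal      349
7      7      home      307
3      3       biz      282
0      8      home      237
add column rate_bp_x5 = t['rate_bp'] * 5:
    late   purpose  rate_bp  rate_bp_x5
10     5      home     1176        5880
4      1      home      809        4045
5      0      auto      623        3115
1      0       biz      588        2940
6     10       biz      479        2395
2      7  personal      349        1745
7      7      home      307        1535
3      3       biz      282        1410
0      8      home      237        1185
take first 5 rows:
    late purpose  rate_bp  rate_bp_x5
10     5    home     1176        5880
4      1    home      809        4045
5      0    auto      623        3115
1      0     biz      588        2940
6     10     biz      479        2395
group by purpose, min of rate_bp_x5:
purpose
auto    3115
biz     2395
home    4045
Name: rate_bp_x5, dtype: int64
Taking the value at index 'auto' gives 3115.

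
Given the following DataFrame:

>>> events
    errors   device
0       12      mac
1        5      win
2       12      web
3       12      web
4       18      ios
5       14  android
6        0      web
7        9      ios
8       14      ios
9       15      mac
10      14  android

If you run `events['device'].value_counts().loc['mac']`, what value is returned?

2

value_counts of device:
device
web        3
ios        3
mac        2
android    2
win        1
Name: count, dtype: int64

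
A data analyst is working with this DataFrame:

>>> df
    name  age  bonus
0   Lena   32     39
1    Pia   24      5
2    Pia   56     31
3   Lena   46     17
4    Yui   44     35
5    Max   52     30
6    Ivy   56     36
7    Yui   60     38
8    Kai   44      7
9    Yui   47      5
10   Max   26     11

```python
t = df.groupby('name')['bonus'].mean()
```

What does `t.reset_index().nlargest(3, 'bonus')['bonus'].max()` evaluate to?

36.0

group by name, mean of bonus:
name
Ivy     36.0
Kai      7.0
Lena    28.0
Max     20.5
Pia     18.0
Yui     26.0
Name: bonus, dtype: float64
reset_index():
   name  bonus
0   Ivy   36.0
1   Kai    7.0
2  Lena   28.0
3   Max   20.5
4   Pia   18.0
5   Yui   26.0
take 3 rows with largest bonus:
   name  bonus
0   Ivy   36.0
2  Lena   28.0
5   Yui   26.0
Then the max of column 'bonus': 36.0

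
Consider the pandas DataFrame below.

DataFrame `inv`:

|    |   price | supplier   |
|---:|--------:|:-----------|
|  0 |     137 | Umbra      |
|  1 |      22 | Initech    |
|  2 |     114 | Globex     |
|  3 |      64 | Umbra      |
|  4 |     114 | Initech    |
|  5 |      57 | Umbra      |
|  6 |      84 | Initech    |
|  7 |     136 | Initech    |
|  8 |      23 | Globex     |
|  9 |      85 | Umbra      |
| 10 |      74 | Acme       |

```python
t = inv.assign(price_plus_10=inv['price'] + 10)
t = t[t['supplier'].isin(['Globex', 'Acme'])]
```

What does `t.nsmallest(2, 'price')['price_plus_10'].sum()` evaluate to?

add column price_plus_10 = inv['price'] + 10:
    price supplier  price_plus_10
0     137    Umbra            147
1      22  Initech             32
2     114   Globex            124
3      64    Umbra             74
4     114  Initech            124
5      57    Umbra             67
6      84  Initech             94
7     136  Initech            146
8      23   Globex             33
9      85    Umbra             95
10     74     Acme             84
filter rows where supplier in ['Globex', 'Acme']:
    price supplier  price_plus_10
2     114   Globex            124
8      23   Globex             33
10     74     Acme             84
take 2 rows with smallest price:
    price supplier  price_plus_10
8      23   Globex             33
10     74     Acme             84
Finally, sum of column 'price_plus_10' = 117.

117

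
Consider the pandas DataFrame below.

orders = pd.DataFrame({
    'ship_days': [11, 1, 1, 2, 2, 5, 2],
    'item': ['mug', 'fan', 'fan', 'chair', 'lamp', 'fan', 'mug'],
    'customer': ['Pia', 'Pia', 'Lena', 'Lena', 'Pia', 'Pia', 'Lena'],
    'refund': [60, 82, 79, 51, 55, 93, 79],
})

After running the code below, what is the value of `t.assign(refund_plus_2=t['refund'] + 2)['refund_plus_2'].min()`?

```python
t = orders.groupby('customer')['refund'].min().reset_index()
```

group by customer, min of refund:
customer
Lena    51
Pia     55
Name: refund, dtype: int64
reset_index():
  customer  refund
0     Lena      51
1      Pia      55
add column refund_plus_2 = t['refund'] + 2:
  customer  refund  refund_plus_2
0     Lena      51             53
1      Pia      55             57
The min of column 'refund_plus_2' is 53.

53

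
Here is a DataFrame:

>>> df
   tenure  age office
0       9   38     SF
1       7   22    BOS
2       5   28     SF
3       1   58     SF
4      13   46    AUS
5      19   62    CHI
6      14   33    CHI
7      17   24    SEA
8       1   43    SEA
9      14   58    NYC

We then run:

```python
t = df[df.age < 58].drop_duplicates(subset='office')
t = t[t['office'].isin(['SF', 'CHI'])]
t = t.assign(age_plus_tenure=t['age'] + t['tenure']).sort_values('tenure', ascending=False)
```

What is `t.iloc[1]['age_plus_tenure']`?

47

filter rows where age < 58:
   tenure  age office
0       9   38     SF
1       7   22    BOS
2       5   28     SF
4      13   46    AUS
6      14   33    CHI
7      17   24    SEA
8       1   43    SEA
drop duplicate office (keep=first):
   tenure  age office
0       9   38     SF
1       7   22    BOS
4      13   46    AUS
6      14   33    CHI
7      17   24    SEA
filter rows where office in ['SF', 'CHI']:
   tenure  age office
0       9   38     SF
6      14   33    CHI
add column age_plus_tenure = t['age'] + t['tenure']:
   tenure  age office  age_plus_tenure
0       9   38     SF               47
6      14   33    CHI               47
sort by tenure descending:
   tenure  age office  age_plus_tenure
6      14   33    CHI               47
0       9   38     SF               47
The value at position 1, column 'age_plus_tenure' is 47.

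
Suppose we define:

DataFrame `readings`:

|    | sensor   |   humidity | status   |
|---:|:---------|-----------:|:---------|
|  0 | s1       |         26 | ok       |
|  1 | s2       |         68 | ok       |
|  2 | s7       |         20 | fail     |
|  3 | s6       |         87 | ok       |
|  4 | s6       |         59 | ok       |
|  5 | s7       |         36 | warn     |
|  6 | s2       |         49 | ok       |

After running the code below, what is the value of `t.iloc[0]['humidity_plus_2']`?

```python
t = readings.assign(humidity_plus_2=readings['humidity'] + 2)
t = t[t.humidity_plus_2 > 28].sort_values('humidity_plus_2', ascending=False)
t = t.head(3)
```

add column humidity_plus_2 = readings['humidity'] + 2:
  sensor  humidity status  humidity_plus_2
0     s1        26     ok               28
1     s2        68     ok               70
2     s7        20   fail               22
3     s6        87     ok               89
4     s6        59     ok               61
5     s7        36   warn               38
6     s2        49     ok               51
filter rows where humidity_plus_2 > 28:
  sensor  humidity status  humidity_plus_2
1     s2        68     ok               70
3     s6        87     ok               89
4     s6        59     ok               61
5     s7        36   warn               38
6     s2        49     ok               51
sort by humidity_plus_2 descending:
  sensor  humidity status  humidity_plus_2
3     s6        87     ok               89
1     s2        68     ok               70
4     s6        59     ok               61
6     s2        49     ok               51
5     s7        36   warn               38
take first 3 rows:
  sensor  humidity status  humidity_plus_2
3     s6        87     ok               89
1     s2        68     ok               70
4     s6        59     ok               61
Finally, value at position 0, column 'humidity_plus_2' = 89.

89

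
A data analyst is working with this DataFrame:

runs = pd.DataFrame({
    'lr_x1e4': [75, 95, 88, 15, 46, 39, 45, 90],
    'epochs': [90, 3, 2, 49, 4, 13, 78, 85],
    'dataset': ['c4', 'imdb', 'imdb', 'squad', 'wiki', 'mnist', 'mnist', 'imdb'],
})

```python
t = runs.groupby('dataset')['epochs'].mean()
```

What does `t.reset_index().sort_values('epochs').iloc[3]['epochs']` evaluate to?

group by dataset, mean of epochs:
dataset
c4       90.0
imdb     30.0
mnist    45.5
squad    49.0
wiki      4.0
Name: epochs, dtype: float64
reset_index():
  dataset  epochs
0      c4    90.0
1    imdb    30.0
2   mnist    45.5
3   squad    49.0
4    wiki     4.0
sort by epochs:
  dataset  epochs
4    wiki     4.0
1    imdb    30.0
2   mnist    45.5
3   squad    49.0
0      c4    90.0
Taking the value at position 3, column 'epochs' gives 49.0.

49.0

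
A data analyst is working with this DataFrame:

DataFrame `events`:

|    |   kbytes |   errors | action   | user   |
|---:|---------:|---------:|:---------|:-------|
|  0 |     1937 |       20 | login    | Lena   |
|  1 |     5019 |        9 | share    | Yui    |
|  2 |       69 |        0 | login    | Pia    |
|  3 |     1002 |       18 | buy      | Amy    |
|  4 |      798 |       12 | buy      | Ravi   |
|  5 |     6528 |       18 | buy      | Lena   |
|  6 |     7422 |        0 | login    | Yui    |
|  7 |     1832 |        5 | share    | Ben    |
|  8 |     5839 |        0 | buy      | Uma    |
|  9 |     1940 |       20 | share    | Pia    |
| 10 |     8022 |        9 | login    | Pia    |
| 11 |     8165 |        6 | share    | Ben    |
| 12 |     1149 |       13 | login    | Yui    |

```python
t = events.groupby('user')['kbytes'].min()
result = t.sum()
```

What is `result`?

group by user, min of kbytes:
user
Amy     1002
Ben     1832
Lena    1937
Pia       69
Ravi     798
Uma     5839
Yui     1149
Name: kbytes, dtype: int64
Reading off the sum of the resulting series, we get 12626.

12626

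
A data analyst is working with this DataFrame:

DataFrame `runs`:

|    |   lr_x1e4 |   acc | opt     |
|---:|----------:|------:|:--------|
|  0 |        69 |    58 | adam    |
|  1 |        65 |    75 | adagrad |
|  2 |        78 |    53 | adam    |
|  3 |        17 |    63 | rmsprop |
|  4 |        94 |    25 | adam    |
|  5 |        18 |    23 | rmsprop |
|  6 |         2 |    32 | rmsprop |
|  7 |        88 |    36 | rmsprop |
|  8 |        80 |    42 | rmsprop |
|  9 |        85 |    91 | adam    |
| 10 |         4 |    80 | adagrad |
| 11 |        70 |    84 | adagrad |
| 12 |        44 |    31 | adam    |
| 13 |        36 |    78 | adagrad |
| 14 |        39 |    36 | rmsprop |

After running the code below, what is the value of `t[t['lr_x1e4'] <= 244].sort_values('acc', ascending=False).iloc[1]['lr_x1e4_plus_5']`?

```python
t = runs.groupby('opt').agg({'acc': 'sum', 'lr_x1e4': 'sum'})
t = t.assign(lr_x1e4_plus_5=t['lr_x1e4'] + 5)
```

group by opt: sum(acc), sum(lr_x1e4):
         acc  lr_x1e4
opt                  
adagrad  317      175
adam     258      370
rmsprop  232      244
add column lr_x1e4_plus_5 = t['lr_x1e4'] + 5:
         acc  lr_x1e4  lr_x1e4_plus_5
opt                                  
adagrad  317      175             180
adam     258      370             375
rmsprop  232      244             249
filter rows where lr_x1e4 <= 244:
         acc  lr_x1e4  lr_x1e4_plus_5
opt                                  
adagrad  317      175             180
rmsprop  232      244             249
sort by acc descending:
         acc  lr_x1e4  lr_x1e4_plus_5
opt                                  
adagrad  317      175             180
rmsprop  232      244             249
The value at position 1, column 'lr_x1e4_plus_5' is 249.

249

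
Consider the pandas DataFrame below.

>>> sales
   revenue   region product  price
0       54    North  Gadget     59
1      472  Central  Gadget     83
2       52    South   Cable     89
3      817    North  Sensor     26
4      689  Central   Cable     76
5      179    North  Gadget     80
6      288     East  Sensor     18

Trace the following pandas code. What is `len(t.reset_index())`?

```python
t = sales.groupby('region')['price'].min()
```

group by region, min of price:
region
Central    76
East       18
North      26
South      89
Name: price, dtype: int64
reset_index():
    region  price
0  Central     76
1     East     18
2    North     26
3    South     89
number of rows → 4

4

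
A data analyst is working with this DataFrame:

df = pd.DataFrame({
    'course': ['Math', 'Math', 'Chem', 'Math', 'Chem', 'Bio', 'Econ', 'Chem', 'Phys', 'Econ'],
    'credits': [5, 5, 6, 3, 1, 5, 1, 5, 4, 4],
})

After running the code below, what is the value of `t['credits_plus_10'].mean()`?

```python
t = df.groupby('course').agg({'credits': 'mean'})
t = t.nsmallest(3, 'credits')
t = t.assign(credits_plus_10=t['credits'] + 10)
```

13.5

group by course, mean of credits:
         credits
course          
Bio     5.000000
Chem    4.000000
Econ    2.500000
Math    4.333333
Phys    4.000000
take 3 rows with smallest credits:
        credits
course         
Econ        2.5
Chem        4.0
Phys        4.0
add column credits_plus_10 = t['credits'] + 10:
        credits  credits_plus_10
course                          
Econ        2.5             12.5
Chem        4.0             14.0
Phys        4.0             14.0
Then the mean of column 'credits_plus_10': 13.5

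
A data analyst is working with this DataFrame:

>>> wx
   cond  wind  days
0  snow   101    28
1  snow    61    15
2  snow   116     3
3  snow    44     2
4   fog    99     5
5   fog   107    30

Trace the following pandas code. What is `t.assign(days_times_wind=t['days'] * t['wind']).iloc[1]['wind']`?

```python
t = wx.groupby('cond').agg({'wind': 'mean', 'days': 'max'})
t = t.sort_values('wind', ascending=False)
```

80.5

group by cond: mean(wind), max(days):
       wind  days
cond             
fog   103.0    30
snow   80.5    28
sort by wind descending:
       wind  days
cond             
fog   103.0    30
snow   80.5    28
add column days_times_wind = t['days'] * t['wind']:
       wind  days  days_times_wind
cond                              
fog   103.0    30           3090.0
snow   80.5    28           2254.0
Hence 80.5.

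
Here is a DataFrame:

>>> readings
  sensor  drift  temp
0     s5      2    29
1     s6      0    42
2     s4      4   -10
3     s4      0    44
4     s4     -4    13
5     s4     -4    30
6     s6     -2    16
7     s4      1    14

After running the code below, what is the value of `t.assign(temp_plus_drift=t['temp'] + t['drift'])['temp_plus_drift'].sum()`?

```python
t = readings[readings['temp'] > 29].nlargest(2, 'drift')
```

86

filter rows where temp > 29:
  sensor  drift  temp
1     s6      0    42
3     s4      0    44
5     s4     -4    30
take 2 rows with largest drift:
  sensor  drift  temp
1     s6      0    42
3     s4      0    44
add column temp_plus_drift = t['temp'] + t['drift']:
  sensor  drift  temp  temp_plus_drift
1     s6      0    42               42
3     s4      0    44               44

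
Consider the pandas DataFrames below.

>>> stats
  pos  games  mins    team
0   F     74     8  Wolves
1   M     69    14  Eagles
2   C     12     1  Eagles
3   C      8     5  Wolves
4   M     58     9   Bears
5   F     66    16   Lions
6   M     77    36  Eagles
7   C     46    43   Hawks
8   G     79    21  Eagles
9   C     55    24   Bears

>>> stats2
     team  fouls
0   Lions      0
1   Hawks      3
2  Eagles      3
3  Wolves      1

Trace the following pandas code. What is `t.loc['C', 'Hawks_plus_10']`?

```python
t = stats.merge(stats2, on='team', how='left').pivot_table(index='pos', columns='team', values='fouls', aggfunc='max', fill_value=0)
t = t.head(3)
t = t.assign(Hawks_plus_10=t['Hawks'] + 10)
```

merge on 'team' (how='left') → 10 rows:
  pos  games  mins    team  fouls
0   F     74     8  Wolves    1.0
1   M     69    14  Eagles    3.0
2   C     12     1  Eagles    3.0
3   C      8     5  Wolves    1.0
4   M     58     9   Bears    NaN
5   F     66    16   Lions    0.0
6   M     77    36  Eagles    3.0
7   C     46    43   Hawks    3.0
8   G     79    21  Eagles    3.0
9   C     55    24   Bears    NaN
pivot: rows=pos, cols=team, max(fouls):
team  Eagles  Hawks  Lions  Wolves
pos                               
C        3.0    3.0    0.0     1.0
F        0.0    0.0    0.0     1.0
G        3.0    0.0    0.0     0.0
M        3.0    0.0    0.0     0.0
take first 3 rows:
team  Eagles  Hawks  Lions  Wolves
pos                               
C        3.0    3.0    0.0     1.0
F        0.0    0.0    0.0     1.0
G        3.0    0.0    0.0     0.0
add column Hawks_plus_10 = t['Hawks'] + 10:
team  Eagles  Hawks  Lions  Wolves  Hawks_plus_10
pos                                              
C        3.0    3.0    0.0     1.0           13.0
F        0.0    0.0    0.0     1.0           10.0
G        3.0    0.0    0.0     0.0           10.0

13.0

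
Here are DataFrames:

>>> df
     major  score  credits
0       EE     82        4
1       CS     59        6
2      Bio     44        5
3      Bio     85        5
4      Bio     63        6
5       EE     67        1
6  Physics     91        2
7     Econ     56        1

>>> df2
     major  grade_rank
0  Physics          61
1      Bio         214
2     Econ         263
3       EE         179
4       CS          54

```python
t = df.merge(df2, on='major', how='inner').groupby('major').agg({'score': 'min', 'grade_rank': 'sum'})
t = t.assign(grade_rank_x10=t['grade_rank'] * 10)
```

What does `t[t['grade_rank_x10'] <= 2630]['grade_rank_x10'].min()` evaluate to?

540

merge on 'major' (how='inner') → 8 rows:
     major  score  credits  grade_rank
0       EE     82        4         179
1       CS     59        6          54
2      Bio     44        5         214
3      Bio     85        5         214
4      Bio     63        6         214
5       EE     67        1         179
6  Physics     91        2          61
7     Econ     56        1         263
group by major: min(score), sum(grade_rank):
         score  grade_rank
major                     
Bio         44         642
CS          59          54
EE          67         358
Econ        56         263
Physics     91          61
add column grade_rank_x10 = t['grade_rank'] * 10:
         score  grade_rank  grade_rank_x10
major                                     
Bio         44         642            6420
CS          59          54             540
EE          67         358            3580
Econ        56         263            2630
Physics     91          61             610
filter rows where grade_rank_x10 <= 2630:
         score  grade_rank  grade_rank_x10
major                                     
CS          59          54             540
Econ        56         263            2630
Physics     91          61             610
Reading off the min of column 'grade_rank_x10', we get 540.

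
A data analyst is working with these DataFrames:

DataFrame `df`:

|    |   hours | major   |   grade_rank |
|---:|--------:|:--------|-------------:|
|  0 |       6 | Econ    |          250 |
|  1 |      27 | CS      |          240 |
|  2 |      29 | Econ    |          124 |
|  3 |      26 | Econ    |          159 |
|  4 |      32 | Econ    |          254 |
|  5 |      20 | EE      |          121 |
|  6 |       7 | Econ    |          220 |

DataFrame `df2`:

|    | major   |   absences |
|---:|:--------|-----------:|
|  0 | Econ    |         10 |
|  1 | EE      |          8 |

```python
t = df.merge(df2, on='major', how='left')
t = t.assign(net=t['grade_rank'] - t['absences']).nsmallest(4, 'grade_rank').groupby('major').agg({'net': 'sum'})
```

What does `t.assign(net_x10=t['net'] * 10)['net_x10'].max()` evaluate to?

4730.0

merge on 'major' (how='left') → 7 rows:
   hours major  grade_rank  absences
0      6  Econ         250      10.0
1     27    CS         240       NaN
2     29  Econ         124      10.0
3     26  Econ         159      10.0
4     32  Econ         254      10.0
5     20    EE         121       8.0
6      7  Econ         220      10.0
add column net = t['grade_rank'] - t['absences']:
   hours major  grade_rank  absences    net
0      6  Econ         250      10.0  240.0
1     27    CS         240       NaN    NaN
2     29  Econ         124      10.0  114.0
3     26  Econ         159      10.0  149.0
4     32  Econ         254      10.0  244.0
5     20    EE         121       8.0  113.0
6      7  Econ         220      10.0  210.0
take 4 rows with smallest grade_rank:
   hours major  grade_rank  absences    net
5     20    EE         121       8.0  113.0
2     29  Econ         124      10.0  114.0
3     26  Econ         159      10.0  149.0
6      7  Econ         220      10.0  210.0
group by major, sum of net:
         net
major       
EE     113.0
Econ   473.0
add column net_x10 = t['net'] * 10:
         net  net_x10
major                
EE     113.0   1130.0
Econ   473.0   4730.0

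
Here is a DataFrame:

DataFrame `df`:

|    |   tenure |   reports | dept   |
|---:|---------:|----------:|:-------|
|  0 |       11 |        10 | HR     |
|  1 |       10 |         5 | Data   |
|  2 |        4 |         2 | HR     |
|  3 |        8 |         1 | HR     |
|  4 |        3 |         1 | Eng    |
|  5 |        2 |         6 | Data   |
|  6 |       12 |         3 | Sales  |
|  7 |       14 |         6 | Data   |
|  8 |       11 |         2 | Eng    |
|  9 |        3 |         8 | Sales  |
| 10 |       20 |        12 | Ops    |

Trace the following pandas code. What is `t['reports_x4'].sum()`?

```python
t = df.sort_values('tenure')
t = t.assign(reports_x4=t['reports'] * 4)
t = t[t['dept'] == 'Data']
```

68

sort by tenure:
    tenure  reports   dept
5        2        6   Data
4        3        1    Eng
9        3        8  Sales
2        4        2     HR
3        8        1     HR
1       10        5   Data
0       11       10     HR
8       11        2    Eng
6       12        3  Sales
7       14        6   Data
10      20       12    Ops
add column reports_x4 = t['reports'] * 4:
    tenure  reports   dept  reports_x4
5        2        6   Data          24
4        3        1    Eng           4
9        3        8  Sales          32
2        4        2     HR           8
3        8        1     HR           4
1       10        5   Data          20
0       11       10     HR          40
8       11        2    Eng           8
6       12        3  Sales          12
7       14        6   Data          24
10      20       12    Ops          48
filter rows where dept == 'Data':
   tenure  reports  dept  reports_x4
5       2        6  Data          24
1      10        5  Data          20
7      14        6  Data          24
The sum of column 'reports_x4' is 68.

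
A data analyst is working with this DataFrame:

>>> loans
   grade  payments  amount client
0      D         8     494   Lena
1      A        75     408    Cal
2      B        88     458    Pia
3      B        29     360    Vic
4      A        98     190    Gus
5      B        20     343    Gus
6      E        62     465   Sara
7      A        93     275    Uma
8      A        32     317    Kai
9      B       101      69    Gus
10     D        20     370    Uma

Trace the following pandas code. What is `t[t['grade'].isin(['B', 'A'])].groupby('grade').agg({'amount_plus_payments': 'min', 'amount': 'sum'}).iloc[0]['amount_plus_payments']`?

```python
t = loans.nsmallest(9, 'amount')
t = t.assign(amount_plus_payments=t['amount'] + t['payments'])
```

take 9 rows with smallest amount:
   grade  payments  amount client
9      B       101      69    Gus
4      A        98     190    Gus
7      A        93     275    Uma
8      A        32     317    Kai
5      B        20     343    Gus
3      B        29     360    Vic
10     D        20     370    Uma
1      A        75     408    Cal
2      B        88     458    Pia
add column amount_plus_payments = t['amount'] + t['payments']:
   grade  payments  amount client  amount_plus_payments
9      B       101      69    Gus                   170
4      A        98     190    Gus                   288
7      A        93     275    Uma                   368
8      A        32     317    Kai                   349
5      B        20     343    Gus                   363
3      B        29     360    Vic                   389
10     D        20     370    Uma                   390
1      A        75     408    Cal                   483
2      B        88     458    Pia                   546
filter rows where grade in ['B', 'A']:
  grade  payments  amount client  amount_plus_payments
9     B       101      69    Gus                   170
4     A        98     190    Gus                   288
7     A        93     275    Uma                   368
8     A        32     317    Kai                   349
5     B        20     343    Gus                   363
3     B        29     360    Vic                   389
1     A        75     408    Cal                   483
2     B        88     458    Pia                   546
group by grade: min(amount_plus_payments), sum(amount):
       amount_plus_payments  amount
grade                              
A                       288    1190
B                       170    1230

288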